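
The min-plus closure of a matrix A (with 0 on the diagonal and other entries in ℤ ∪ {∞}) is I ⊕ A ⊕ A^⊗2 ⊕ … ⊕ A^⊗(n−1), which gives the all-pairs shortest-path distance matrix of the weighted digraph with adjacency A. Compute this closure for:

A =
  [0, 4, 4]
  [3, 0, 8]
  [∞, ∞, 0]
Closure =
  [0, 4, 4]
  [3, 0, 7]
  [∞, ∞, 0]

This is the Floyd-Warshall all-pairs shortest-path computation. For each intermediate vertex k = 0, 1, …, 2, update dist[i][j] ← min(dist[i][j], dist[i][k] + dist[k][j]). The final matrix gives, for each (i, j), the minimum total weight of any directed path from i to j (possibly empty when i = j).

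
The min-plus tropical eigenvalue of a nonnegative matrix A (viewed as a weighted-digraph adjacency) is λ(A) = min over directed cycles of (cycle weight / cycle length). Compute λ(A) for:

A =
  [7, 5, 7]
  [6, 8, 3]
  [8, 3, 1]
λ(A) = 1

Enumerate directed cycles and compute their means (weight / length). Sample:
  cycle 0 → 0: weight = 7, length = 1, mean = 7/1 ≈ 7.000
  cycle 1 → 1: weight = 8, length = 1, mean = 8/1 ≈ 8.000
  cycle 2 → 2: weight = 1, length = 1, mean = 1/1 ≈ 1.000
  cycle 0 → 1 → 0: weight = 11, length = 2, mean = 11/2 ≈ 5.500
  cycle 0 → 2 → 0: weight = 15, length = 2, mean = 15/2 ≈ 7.500
  cycle 1 → 0 → 1: weight = 11, length = 2, mean = 11/2 ≈ 5.500
Minimum mean = 1.000, attained e.g. along the cycle 2 → 2 with weight 1 and length 1. So λ(A) = 1/1 = 1.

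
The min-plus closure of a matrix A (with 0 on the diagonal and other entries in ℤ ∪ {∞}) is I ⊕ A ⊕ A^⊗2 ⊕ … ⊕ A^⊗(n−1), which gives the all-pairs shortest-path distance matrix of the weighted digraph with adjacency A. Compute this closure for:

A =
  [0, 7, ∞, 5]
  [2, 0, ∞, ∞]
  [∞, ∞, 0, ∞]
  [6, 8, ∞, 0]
Closure =
  [0, 7, ∞, 5]
  [2, 0, ∞, 7]
  [∞, ∞, 0, ∞]
  [6, 8, ∞, 0]

This is the Floyd-Warshall all-pairs shortest-path computation. For each intermediate vertex k = 0, 1, …, 3, update dist[i][j] ← min(dist[i][j], dist[i][k] + dist[k][j]). The final matrix gives, for each (i, j), the minimum total weight of any directed path from i to j (possibly empty when i = j).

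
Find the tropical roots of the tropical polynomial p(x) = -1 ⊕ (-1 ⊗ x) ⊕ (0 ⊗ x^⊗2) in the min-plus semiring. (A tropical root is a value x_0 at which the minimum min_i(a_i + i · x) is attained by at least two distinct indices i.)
Roots: {-1, 0}

Each tropical root is a break point of the lower envelope of the lines y = a_i + i · x (there are 3 lines, with slopes 0, 1, ..., 2). Only the lines that attain the minimum somewhere contribute to roots; other lines are dominated. Here the surviving (envelope) indices are i = 2, i = 1, i = 0.
Intersections between consecutive envelope lines give the roots: for adjacent envelope indices i < j the intersection is x = (a_i − a_j) / (j − i). Reading off the sorted break points: {-1, 0}.
Verification: at each break x_0, at least two indices attain the minimum of min_i(a_i + i · x_0).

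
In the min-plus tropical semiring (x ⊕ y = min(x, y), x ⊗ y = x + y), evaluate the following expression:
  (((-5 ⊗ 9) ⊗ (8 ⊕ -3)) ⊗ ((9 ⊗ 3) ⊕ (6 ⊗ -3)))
(((-5 ⊗ 9) ⊗ (8 ⊕ -3)) ⊗ ((9 ⊗ 3) ⊕ (6 ⊗ -3))) = 4

Expand innermost to outermost. Recall ⊕ takes the minimum of its arguments and ⊗ takes their sum. Working out the expression (((-5 ⊗ 9) ⊗ (8 ⊕ -3)) ⊗ ((9 ⊗ 3) ⊕ (6 ⊗ -3))) gives 4.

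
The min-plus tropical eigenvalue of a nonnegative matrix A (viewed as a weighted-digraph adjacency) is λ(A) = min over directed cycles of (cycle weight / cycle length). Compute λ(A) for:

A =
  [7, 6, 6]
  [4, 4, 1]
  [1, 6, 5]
λ(A) = 8/3

Enumerate directed cycles and compute their means (weight / length). Sample:
  cycle 0 → 0: weight = 7, length = 1, mean = 7/1 ≈ 7.000
  cycle 1 → 1: weight = 4, length = 1, mean = 4/1 ≈ 4.000
  cycle 2 → 2: weight = 5, length = 1, mean = 5/1 ≈ 5.000
  cycle 0 → 1 → 0: weight = 10, length = 2, mean = 10/2 ≈ 5.000
  cycle 0 → 2 → 0: weight = 7, length = 2, mean = 7/2 ≈ 3.500
  cycle 1 → 0 → 1: weight = 10, length = 2, mean = 10/2 ≈ 5.000
Minimum mean = 2.667, attained e.g. along the cycle 0 → 1 → 2 → 0 with weight 8 and length 3. So λ(A) = 8/3 = 8/3.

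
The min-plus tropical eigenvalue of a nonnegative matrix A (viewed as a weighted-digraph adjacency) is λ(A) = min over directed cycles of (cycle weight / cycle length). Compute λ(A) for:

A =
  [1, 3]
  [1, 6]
λ(A) = 1

Enumerate directed cycles and compute their means (weight / length). Sample:
  cycle 0 → 0: weight = 1, length = 1, mean = 1/1 ≈ 1.000
  cycle 1 → 1: weight = 6, length = 1, mean = 6/1 ≈ 6.000
  cycle 0 → 1 → 0: weight = 4, length = 2, mean = 4/2 ≈ 2.000
  cycle 1 → 0 → 1: weight = 4, length = 2, mean = 4/2 ≈ 2.000
Minimum mean = 1.000, attained e.g. along the cycle 0 → 0 with weight 1 and length 1. So λ(A) = 1/1 = 1.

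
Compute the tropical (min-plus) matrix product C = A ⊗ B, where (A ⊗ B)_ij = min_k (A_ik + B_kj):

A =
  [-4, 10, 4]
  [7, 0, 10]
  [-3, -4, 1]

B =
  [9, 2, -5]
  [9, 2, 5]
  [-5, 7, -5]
A ⊗ B =
  [-1, -2, -9]
  [5, 2, 2]
  [-4, -2, -8]

Apply the min-plus product entry-by-entry:
  C[0][0] = min over k of (A[0][0] + B[0][0] = -4 + 9 = 5, A[0][1] + B[1][0] = 10 + 9 = 19, A[0][2] + B[2][0] = 4 + -5 = -1) = -1 (attained at k = 2)
  C[0][1] = min over k of (A[0][0] + B[0][1] = -4 + 2 = -2, A[0][1] + B[1][1] = 10 + 2 = 12, A[0][2] + B[2][1] = 4 + 7 = 11) = -2 (attained at k = 0)
  C[0][2] = min over k of (A[0][0] + B[0][2] = -4 + -5 = -9, A[0][1] + B[1][2] = 10 + 5 = 15, A[0][2] + B[2][2] = 4 + -5 = -1) = -9 (attained at k = 0)
  C[1][0] = min over k of (A[1][0] + B[0][0] = 7 + 9 = 16, A[1][1] + B[1][0] = 0 + 9 = 9, A[1][2] + B[2][0] = 10 + -5 = 5) = 5 (attained at k = 2)
  C[1][1] = min over k of (A[1][0] + B[0][1] = 7 + 2 = 9, A[1][1] + B[1][1] = 0 + 2 = 2, A[1][2] + B[2][1] = 10 + 7 = 17) = 2 (attained at k = 1)
  C[1][2] = min over k of (A[1][0] + B[0][2] = 7 + -5 = 2, A[1][1] + B[1][2] = 0 + 5 = 5, A[1][2] + B[2][2] = 10 + -5 = 5) = 2 (attained at k = 0)
  C[2][0] = min over k of (A[2][0] + B[0][0] = -3 + 9 = 6, A[2][1] + B[1][0] = -4 + 9 = 5, A[2][2] + B[2][0] = 1 + -5 = -4) = -4 (attained at k = 2)
  C[2][1] = min over k of (A[2][0] + B[0][1] = -3 + 2 = -1, A[2][1] + B[1][1] = -4 + 2 = -2, A[2][2] + B[2][1] = 1 + 7 = 8) = -2 (attained at k = 1)
  C[2][2] = min over k of (A[2][0] + B[0][2] = -3 + -5 = -8, A[2][1] + B[1][2] = -4 + 5 = 1, A[2][2] + B[2][2] = 1 + -5 = -4) = -8 (attained at k = 0)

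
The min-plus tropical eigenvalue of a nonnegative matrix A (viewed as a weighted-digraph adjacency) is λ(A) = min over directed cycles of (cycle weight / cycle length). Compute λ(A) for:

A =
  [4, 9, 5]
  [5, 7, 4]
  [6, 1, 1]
λ(A) = 1

Enumerate directed cycles and compute their means (weight / length). Sample:
  cycle 0 → 0: weight = 4, length = 1, mean = 4/1 ≈ 4.000
  cycle 1 → 1: weight = 7, length = 1, mean = 7/1 ≈ 7.000
  cycle 2 → 2: weight = 1, length = 1, mean = 1/1 ≈ 1.000
  cycle 0 → 1 → 0: weight = 14, length = 2, mean = 14/2 ≈ 7.000
  cycle 0 → 2 → 0: weight = 11, length = 2, mean = 11/2 ≈ 5.500
  cycle 1 → 0 → 1: weight = 14, length = 2, mean = 14/2 ≈ 7.000
Minimum mean = 1.000, attained e.g. along the cycle 2 → 2 with weight 1 and length 1. So λ(A) = 1/1 = 1.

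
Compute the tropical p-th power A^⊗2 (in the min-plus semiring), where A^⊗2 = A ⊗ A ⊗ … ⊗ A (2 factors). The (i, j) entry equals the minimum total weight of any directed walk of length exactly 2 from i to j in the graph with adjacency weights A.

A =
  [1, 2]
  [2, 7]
A^⊗2 =
  [2, 3]
  [3, 4]

Each entry (A^⊗2)_ij equals the minimum over all length-2 walks i = v_0 → v_1 → … → v_2 = j of Σ_t A[v_t][v_{t+1}]. For example, for (i, j) = (0, 1) we minimise over 2 possible intermediate vertex sequences; the minimum is 3, attained along the walk 0 → 0 → 1.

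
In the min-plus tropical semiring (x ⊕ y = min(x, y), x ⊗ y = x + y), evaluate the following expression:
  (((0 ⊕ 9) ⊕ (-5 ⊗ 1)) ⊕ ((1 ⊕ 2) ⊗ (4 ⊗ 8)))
(((0 ⊕ 9) ⊕ (-5 ⊗ 1)) ⊕ ((1 ⊕ 2) ⊗ (4 ⊗ 8))) = -4

Expand innermost to outermost. Recall ⊕ takes the minimum of its arguments and ⊗ takes their sum. Working out the expression (((0 ⊕ 9) ⊕ (-5 ⊗ 1)) ⊕ ((1 ⊕ 2) ⊗ (4 ⊗ 8))) gives -4.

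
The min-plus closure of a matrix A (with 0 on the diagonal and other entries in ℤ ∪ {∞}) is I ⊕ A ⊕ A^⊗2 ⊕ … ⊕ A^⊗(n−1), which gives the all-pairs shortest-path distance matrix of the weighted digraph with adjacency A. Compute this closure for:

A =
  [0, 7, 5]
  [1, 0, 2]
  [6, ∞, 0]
Closure =
  [0, 7, 5]
  [1, 0, 2]
  [6, 13, 0]

This is the Floyd-Warshall all-pairs shortest-path computation. For each intermediate vertex k = 0, 1, …, 2, update dist[i][j] ← min(dist[i][j], dist[i][k] + dist[k][j]). The final matrix gives, for each (i, j), the minimum total weight of any directed path from i to j (possibly empty when i = j).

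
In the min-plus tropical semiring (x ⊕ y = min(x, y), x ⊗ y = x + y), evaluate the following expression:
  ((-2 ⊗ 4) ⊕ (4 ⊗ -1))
((-2 ⊗ 4) ⊕ (4 ⊗ -1)) = 2

Expand innermost to outermost. Recall ⊕ takes the minimum of its arguments and ⊗ takes their sum. Working out the expression ((-2 ⊗ 4) ⊕ (4 ⊗ -1)) gives 2.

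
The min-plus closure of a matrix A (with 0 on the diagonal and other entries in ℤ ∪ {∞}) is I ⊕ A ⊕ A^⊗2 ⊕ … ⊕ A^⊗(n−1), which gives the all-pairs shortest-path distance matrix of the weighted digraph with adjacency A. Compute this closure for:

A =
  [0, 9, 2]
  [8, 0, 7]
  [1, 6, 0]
Closure =
  [0, 8, 2]
  [8, 0, 7]
  [1, 6, 0]

This is the Floyd-Warshall all-pairs shortest-path computation. For each intermediate vertex k = 0, 1, …, 2, update dist[i][j] ← min(dist[i][j], dist[i][k] + dist[k][j]). The final matrix gives, for each (i, j), the minimum total weight of any directed path from i to j (possibly empty when i = j).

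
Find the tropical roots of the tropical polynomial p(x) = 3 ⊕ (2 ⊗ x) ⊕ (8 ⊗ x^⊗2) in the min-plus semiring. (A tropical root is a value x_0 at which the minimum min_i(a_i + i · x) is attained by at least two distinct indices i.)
Roots: {-6, 1}

Each tropical root is a break point of the lower envelope of the lines y = a_i + i · x (there are 3 lines, with slopes 0, 1, ..., 2). Only the lines that attain the minimum somewhere contribute to roots; other lines are dominated. Here the surviving (envelope) indices are i = 2, i = 1, i = 0.
Intersections between consecutive envelope lines give the roots: for adjacent envelope indices i < j the intersection is x = (a_i − a_j) / (j − i). Reading off the sorted break points: {-6, 1}.
Verification: at each break x_0, at least two indices attain the minimum of min_i(a_i + i · x_0).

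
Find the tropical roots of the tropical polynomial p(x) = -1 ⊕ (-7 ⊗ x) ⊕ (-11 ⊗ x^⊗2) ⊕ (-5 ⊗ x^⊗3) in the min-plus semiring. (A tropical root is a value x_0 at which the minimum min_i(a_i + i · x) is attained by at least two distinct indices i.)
Roots: {-6, 4, 6}

Each tropical root is a break point of the lower envelope of the lines y = a_i + i · x (there are 4 lines, with slopes 0, 1, ..., 3). Only the lines that attain the minimum somewhere contribute to roots; other lines are dominated. Here the surviving (envelope) indices are i = 3, i = 2, i = 1, i = 0.
Intersections between consecutive envelope lines give the roots: for adjacent envelope indices i < j the intersection is x = (a_i − a_j) / (j − i). Reading off the sorted break points: {-6, 4, 6}.
Verification: at each break x_0, at least two indices attain the minimum of min_i(a_i + i · x_0).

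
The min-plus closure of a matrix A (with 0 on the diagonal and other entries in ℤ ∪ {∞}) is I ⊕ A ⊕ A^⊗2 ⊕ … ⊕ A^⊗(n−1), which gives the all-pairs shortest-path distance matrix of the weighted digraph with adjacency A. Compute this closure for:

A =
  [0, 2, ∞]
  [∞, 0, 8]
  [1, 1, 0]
Closure =
  [0, 2, 10]
  [9, 0, 8]
  [1, 1, 0]

This is the Floyd-Warshall all-pairs shortest-path computation. For each intermediate vertex k = 0, 1, …, 2, update dist[i][j] ← min(dist[i][j], dist[i][k] + dist[k][j]). The final matrix gives, for each (i, j), the minimum total weight of any directed path from i to j (possibly empty when i = j).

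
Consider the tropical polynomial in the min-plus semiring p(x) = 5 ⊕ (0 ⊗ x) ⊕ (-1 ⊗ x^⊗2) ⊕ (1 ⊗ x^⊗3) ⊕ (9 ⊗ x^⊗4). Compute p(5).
p(5) = 5

A tropical monomial a ⊗ x^⊗i evaluates to a + i · x. Evaluating each term at x = 5:
  Term 0 contributes 5 + 0 · 5 = 5
  Term 1 contributes 0 + 1 · 5 = 5
  Term 2 contributes -1 + 2 · 5 = 9
  Term 3 contributes 1 + 3 · 5 = 16
  Term 4 contributes 9 + 4 · 5 = 29
p(5) = ⊕ of these = min[5, 5, 9, 16, 29] = 5.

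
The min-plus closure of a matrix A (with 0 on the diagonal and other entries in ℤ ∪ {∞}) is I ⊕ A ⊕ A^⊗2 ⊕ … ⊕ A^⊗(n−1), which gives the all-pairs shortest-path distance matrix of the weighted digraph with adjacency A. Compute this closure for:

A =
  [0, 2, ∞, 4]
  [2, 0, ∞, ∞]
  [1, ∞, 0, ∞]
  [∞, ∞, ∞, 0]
Closure =
  [0, 2, ∞, 4]
  [2, 0, ∞, 6]
  [1, 3, 0, 5]
  [∞, ∞, ∞, 0]

This is the Floyd-Warshall all-pairs shortest-path computation. For each intermediate vertex k = 0, 1, …, 3, update dist[i][j] ← min(dist[i][j], dist[i][k] + dist[k][j]). The final matrix gives, for each (i, j), the minimum total weight of any directed path from i to j (possibly empty when i = j).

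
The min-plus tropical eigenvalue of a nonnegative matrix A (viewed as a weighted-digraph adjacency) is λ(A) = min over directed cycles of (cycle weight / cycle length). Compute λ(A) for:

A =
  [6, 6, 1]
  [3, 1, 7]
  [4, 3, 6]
λ(A) = 1

Enumerate directed cycles and compute their means (weight / length). Sample:
  cycle 0 → 0: weight = 6, length = 1, mean = 6/1 ≈ 6.000
  cycle 1 → 1: weight = 1, length = 1, mean = 1/1 ≈ 1.000
  cycle 2 → 2: weight = 6, length = 1, mean = 6/1 ≈ 6.000
  cycle 0 → 1 → 0: weight = 9, length = 2, mean = 9/2 ≈ 4.500
  cycle 0 → 2 → 0: weight = 5, length = 2, mean = 5/2 ≈ 2.500
  cycle 1 → 0 → 1: weight = 9, length = 2, mean = 9/2 ≈ 4.500
Minimum mean = 1.000, attained e.g. along the cycle 1 → 1 with weight 1 and length 1. So λ(A) = 1/1 = 1.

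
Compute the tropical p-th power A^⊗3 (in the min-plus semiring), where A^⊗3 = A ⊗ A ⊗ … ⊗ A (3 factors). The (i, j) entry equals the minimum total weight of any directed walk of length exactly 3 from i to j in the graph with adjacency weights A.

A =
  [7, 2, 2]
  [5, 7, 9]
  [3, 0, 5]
A^⊗3 =
  [7, 7, 7]
  [10, 7, 12]
  [8, 5, 7]

Each entry (A^⊗3)_ij equals the minimum over all length-3 walks i = v_0 → v_1 → … → v_3 = j of Σ_t A[v_t][v_{t+1}]. For example, for (i, j) = (0, 2) we minimise over 9 possible intermediate vertex sequences; the minimum is 7, attained along the walk 0 → 2 → 0 → 2.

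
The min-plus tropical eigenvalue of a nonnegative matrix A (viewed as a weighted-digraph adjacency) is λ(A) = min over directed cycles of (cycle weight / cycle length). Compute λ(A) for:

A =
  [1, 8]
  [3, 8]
λ(A) = 1

Enumerate directed cycles and compute their means (weight / length). Sample:
  cycle 0 → 0: weight = 1, length = 1, mean = 1/1 ≈ 1.000
  cycle 1 → 1: weight = 8, length = 1, mean = 8/1 ≈ 8.000
  cycle 0 → 1 → 0: weight = 11, length = 2, mean = 11/2 ≈ 5.500
  cycle 1 → 0 → 1: weight = 11, length = 2, mean = 11/2 ≈ 5.500
Minimum mean = 1.000, attained e.g. along the cycle 0 → 0 with weight 1 and length 1. So λ(A) = 1/1 = 1.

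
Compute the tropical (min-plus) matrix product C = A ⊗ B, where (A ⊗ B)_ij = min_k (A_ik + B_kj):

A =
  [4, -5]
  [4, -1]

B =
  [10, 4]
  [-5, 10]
A ⊗ B =
  [-10, 5]
  [-6, 8]

Apply the min-plus product entry-by-entry:
  C[0][0] = min over k of (A[0][0] + B[0][0] = 4 + 10 = 14, A[0][1] + B[1][0] = -5 + -5 = -10) = -10 (attained at k = 1)
  C[0][1] = min over k of (A[0][0] + B[0][1] = 4 + 4 = 8, A[0][1] + B[1][1] = -5 + 10 = 5) = 5 (attained at k = 1)
  C[1][0] = min over k of (A[1][0] + B[0][0] = 4 + 10 = 14, A[1][1] + B[1][0] = -1 + -5 = -6) = -6 (attained at k = 1)
  C[1][1] = min over k of (A[1][0] + B[0][1] = 4 + 4 = 8, A[1][1] + B[1][1] = -1 + 10 = 9) = 8 (attained at k = 0)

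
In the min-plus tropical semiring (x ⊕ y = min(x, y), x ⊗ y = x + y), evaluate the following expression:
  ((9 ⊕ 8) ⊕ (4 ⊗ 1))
((9 ⊕ 8) ⊕ (4 ⊗ 1)) = 5

Expand innermost to outermost. Recall ⊕ takes the minimum of its arguments and ⊗ takes their sum. Working out the expression ((9 ⊕ 8) ⊕ (4 ⊗ 1)) gives 5.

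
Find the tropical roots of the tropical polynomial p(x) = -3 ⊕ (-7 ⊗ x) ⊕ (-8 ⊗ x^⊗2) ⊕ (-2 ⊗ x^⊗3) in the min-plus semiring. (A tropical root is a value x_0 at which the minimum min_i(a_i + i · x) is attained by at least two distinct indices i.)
Roots: {-6, 1, 4}

Each tropical root is a break point of the lower envelope of the lines y = a_i + i · x (there are 4 lines, with slopes 0, 1, ..., 3). Only the lines that attain the minimum somewhere contribute to roots; other lines are dominated. Here the surviving (envelope) indices are i = 3, i = 2, i = 1, i = 0.
Intersections between consecutive envelope lines give the roots: for adjacent envelope indices i < j the intersection is x = (a_i − a_j) / (j − i). Reading off the sorted break points: {-6, 1, 4}.
Verification: at each break x_0, at least two indices attain the minimum of min_i(a_i + i · x_0).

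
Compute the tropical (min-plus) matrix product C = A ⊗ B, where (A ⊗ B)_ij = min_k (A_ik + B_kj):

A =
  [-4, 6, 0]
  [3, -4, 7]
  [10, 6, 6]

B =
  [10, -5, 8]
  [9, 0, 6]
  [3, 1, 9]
A ⊗ B =
  [3, -9, 4]
  [5, -4, 2]
  [9, 5, 12]

Apply the min-plus product entry-by-entry:
  C[0][0] = min over k of (A[0][0] + B[0][0] = -4 + 10 = 6, A[0][1] + B[1][0] = 6 + 9 = 15, A[0][2] + B[2][0] = 0 + 3 = 3) = 3 (attained at k = 2)
  C[0][1] = min over k of (A[0][0] + B[0][1] = -4 + -5 = -9, A[0][1] + B[1][1] = 6 + 0 = 6, A[0][2] + B[2][1] = 0 + 1 = 1) = -9 (attained at k = 0)
  C[0][2] = min over k of (A[0][0] + B[0][2] = -4 + 8 = 4, A[0][1] + B[1][2] = 6 + 6 = 12, A[0][2] + B[2][2] = 0 + 9 = 9) = 4 (attained at k = 0)
  C[1][0] = min over k of (A[1][0] + B[0][0] = 3 + 10 = 13, A[1][1] + B[1][0] = -4 + 9 = 5, A[1][2] + B[2][0] = 7 + 3 = 10) = 5 (attained at k = 1)
  C[1][1] = min over k of (A[1][0] + B[0][1] = 3 + -5 = -2, A[1][1] + B[1][1] = -4 + 0 = -4, A[1][2] + B[2][1] = 7 + 1 = 8) = -4 (attained at k = 1)
  C[1][2] = min over k of (A[1][0] + B[0][2] = 3 + 8 = 11, A[1][1] + B[1][2] = -4 + 6 = 2, A[1][2] + B[2][2] = 7 + 9 = 16) = 2 (attained at k = 1)
  C[2][0] = min over k of (A[2][0] + B[0][0] = 10 + 10 = 20, A[2][1] + B[1][0] = 6 + 9 = 15, A[2][2] + B[2][0] = 6 + 3 = 9) = 9 (attained at k = 2)
  C[2][1] = min over k of (A[2][0] + B[0][1] = 10 + -5 = 5, A[2][1] + B[1][1] = 6 + 0 = 6, A[2][2] + B[2][1] = 6 + 1 = 7) = 5 (attained at k = 0)
  C[2][2] = min over k of (A[2][0] + B[0][2] = 10 + 8 = 18, A[2][1] + B[1][2] = 6 + 6 = 12, A[2][2] + B[2][2] = 6 + 9 = 15) = 12 (attained at k = 1)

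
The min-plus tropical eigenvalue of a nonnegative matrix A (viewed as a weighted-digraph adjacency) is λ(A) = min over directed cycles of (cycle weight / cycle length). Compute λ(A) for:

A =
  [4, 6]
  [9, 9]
λ(A) = 4

Enumerate directed cycles and compute their means (weight / length). Sample:
  cycle 0 → 0: weight = 4, length = 1, mean = 4/1 ≈ 4.000
  cycle 1 → 1: weight = 9, length = 1, mean = 9/1 ≈ 9.000
  cycle 0 → 1 → 0: weight = 15, length = 2, mean = 15/2 ≈ 7.500
  cycle 1 → 0 → 1: weight = 15, length = 2, mean = 15/2 ≈ 7.500
Minimum mean = 4.000, attained e.g. along the cycle 0 → 0 with weight 4 and length 1. So λ(A) = 4/1 = 4.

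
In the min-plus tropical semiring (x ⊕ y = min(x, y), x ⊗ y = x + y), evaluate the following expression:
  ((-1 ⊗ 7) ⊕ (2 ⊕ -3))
((-1 ⊗ 7) ⊕ (2 ⊕ -3)) = -3

Expand innermost to outermost. Recall ⊕ takes the minimum of its arguments and ⊗ takes their sum. Working out the expression ((-1 ⊗ 7) ⊕ (2 ⊕ -3)) gives -3.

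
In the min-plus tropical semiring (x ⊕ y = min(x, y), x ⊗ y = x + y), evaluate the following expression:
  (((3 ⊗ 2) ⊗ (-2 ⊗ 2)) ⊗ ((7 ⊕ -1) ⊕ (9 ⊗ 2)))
(((3 ⊗ 2) ⊗ (-2 ⊗ 2)) ⊗ ((7 ⊕ -1) ⊕ (9 ⊗ 2))) = 4

Expand innermost to outermost. Recall ⊕ takes the minimum of its arguments and ⊗ takes their sum. Working out the expression (((3 ⊗ 2) ⊗ (-2 ⊗ 2)) ⊗ ((7 ⊕ -1) ⊕ (9 ⊗ 2))) gives 4.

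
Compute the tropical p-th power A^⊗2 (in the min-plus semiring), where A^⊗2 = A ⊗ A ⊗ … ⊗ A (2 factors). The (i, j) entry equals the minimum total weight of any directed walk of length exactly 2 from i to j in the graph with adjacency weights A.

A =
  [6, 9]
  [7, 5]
A^⊗2 =
  [12, 14]
  [12, 10]

Each entry (A^⊗2)_ij equals the minimum over all length-2 walks i = v_0 → v_1 → … → v_2 = j of Σ_t A[v_t][v_{t+1}]. For example, for (i, j) = (0, 1) we minimise over 2 possible intermediate vertex sequences; the minimum is 14, attained along the walk 0 → 1 → 1.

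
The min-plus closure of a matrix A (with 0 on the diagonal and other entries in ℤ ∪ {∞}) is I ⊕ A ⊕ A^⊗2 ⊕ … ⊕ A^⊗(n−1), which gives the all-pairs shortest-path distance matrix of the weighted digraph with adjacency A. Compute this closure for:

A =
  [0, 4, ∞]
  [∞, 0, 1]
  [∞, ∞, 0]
Closure =
  [0, 4, 5]
  [∞, 0, 1]
  [∞, ∞, 0]

This is the Floyd-Warshall all-pairs shortest-path computation. For each intermediate vertex k = 0, 1, …, 2, update dist[i][j] ← min(dist[i][j], dist[i][k] + dist[k][j]). The final matrix gives, for each (i, j), the minimum total weight of any directed path from i to j (possibly empty when i = j).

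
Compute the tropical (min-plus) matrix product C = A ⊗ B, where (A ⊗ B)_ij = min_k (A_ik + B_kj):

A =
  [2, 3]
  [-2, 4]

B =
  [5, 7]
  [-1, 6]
A ⊗ B =
  [2, 9]
  [3, 5]

Apply the min-plus product entry-by-entry:
  C[0][0] = min over k of (A[0][0] + B[0][0] = 2 + 5 = 7, A[0][1] + B[1][0] = 3 + -1 = 2) = 2 (attained at k = 1)
  C[0][1] = min over k of (A[0][0] + B[0][1] = 2 + 7 = 9, A[0][1] + B[1][1] = 3 + 6 = 9) = 9 (attained at k = 0)
  C[1][0] = min over k of (A[1][0] + B[0][0] = -2 + 5 = 3, A[1][1] + B[1][0] = 4 + -1 = 3) = 3 (attained at k = 0)
  C[1][1] = min over k of (A[1][0] + B[0][1] = -2 + 7 = 5, A[1][1] + B[1][1] = 4 + 6 = 10) = 5 (attained at k = 0)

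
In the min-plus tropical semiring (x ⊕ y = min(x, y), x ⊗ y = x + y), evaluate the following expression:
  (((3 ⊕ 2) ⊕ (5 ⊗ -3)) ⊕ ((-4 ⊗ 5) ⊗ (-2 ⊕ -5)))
(((3 ⊕ 2) ⊕ (5 ⊗ -3)) ⊕ ((-4 ⊗ 5) ⊗ (-2 ⊕ -5))) = -4

Expand innermost to outermost. Recall ⊕ takes the minimum of its arguments and ⊗ takes their sum. Working out the expression (((3 ⊕ 2) ⊕ (5 ⊗ -3)) ⊕ ((-4 ⊗ 5) ⊗ (-2 ⊕ -5))) gives -4.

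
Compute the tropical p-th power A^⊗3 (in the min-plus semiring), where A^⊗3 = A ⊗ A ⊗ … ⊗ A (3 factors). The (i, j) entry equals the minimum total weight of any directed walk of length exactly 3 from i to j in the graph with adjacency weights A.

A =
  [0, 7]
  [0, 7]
A^⊗3 =
  [0, 7]
  [0, 7]

Each entry (A^⊗3)_ij equals the minimum over all length-3 walks i = v_0 → v_1 → … → v_3 = j of Σ_t A[v_t][v_{t+1}]. For example, for (i, j) = (0, 1) we minimise over 4 possible intermediate vertex sequences; the minimum is 7, attained along the walk 0 → 0 → 0 → 1.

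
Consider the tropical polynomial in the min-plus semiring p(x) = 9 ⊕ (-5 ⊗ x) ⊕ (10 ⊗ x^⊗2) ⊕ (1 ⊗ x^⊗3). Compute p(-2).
p(-2) = -7

A tropical monomial a ⊗ x^⊗i evaluates to a + i · x. Evaluating each term at x = -2:
  Term 0 contributes 9 + 0 · -2 = 9
  Term 1 contributes -5 + 1 · -2 = -7
  Term 2 contributes 10 + 2 · -2 = 6
  Term 3 contributes 1 + 3 · -2 = -5
p(-2) = ⊕ of these = min[9, -7, 6, -5] = -7.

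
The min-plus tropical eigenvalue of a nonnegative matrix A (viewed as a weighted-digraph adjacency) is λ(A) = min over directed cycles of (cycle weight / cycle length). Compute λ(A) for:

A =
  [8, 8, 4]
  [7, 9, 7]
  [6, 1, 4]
λ(A) = 4

Enumerate directed cycles and compute their means (weight / length). Sample:
  cycle 0 → 0: weight = 8, length = 1, mean = 8/1 ≈ 8.000
  cycle 1 → 1: weight = 9, length = 1, mean = 9/1 ≈ 9.000
  cycle 2 → 2: weight = 4, length = 1, mean = 4/1 ≈ 4.000
  cycle 0 → 1 → 0: weight = 15, length = 2, mean = 15/2 ≈ 7.500
  cycle 0 → 2 → 0: weight = 10, length = 2, mean = 10/2 ≈ 5.000
  cycle 1 → 0 → 1: weight = 15, length = 2, mean = 15/2 ≈ 7.500
Minimum mean = 4.000, attained e.g. along the cycle 2 → 2 with weight 4 and length 1. So λ(A) = 4/1 = 4.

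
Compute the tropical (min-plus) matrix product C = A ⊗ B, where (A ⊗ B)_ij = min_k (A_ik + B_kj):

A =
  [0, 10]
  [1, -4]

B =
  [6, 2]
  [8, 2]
A ⊗ B =
  [6, 2]
  [4, -2]

Apply the min-plus product entry-by-entry:
  C[0][0] = min over k of (A[0][0] + B[0][0] = 0 + 6 = 6, A[0][1] + B[1][0] = 10 + 8 = 18) = 6 (attained at k = 0)
  C[0][1] = min over k of (A[0][0] + B[0][1] = 0 + 2 = 2, A[0][1] + B[1][1] = 10 + 2 = 12) = 2 (attained at k = 0)
  C[1][0] = min over k of (A[1][0] + B[0][0] = 1 + 6 = 7, A[1][1] + B[1][0] = -4 + 8 = 4) = 4 (attained at k = 1)
  C[1][1] = min over k of (A[1][0] + B[0][1] = 1 + 2 = 3, A[1][1] + B[1][1] = -4 + 2 = -2) = -2 (attained at k = 1)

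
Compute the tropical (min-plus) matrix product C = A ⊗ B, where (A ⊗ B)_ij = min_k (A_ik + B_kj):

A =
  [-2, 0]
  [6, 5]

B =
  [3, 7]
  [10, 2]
A ⊗ B =
  [1, 2]
  [9, 7]

Apply the min-plus product entry-by-entry:
  C[0][0] = min over k of (A[0][0] + B[0][0] = -2 + 3 = 1, A[0][1] + B[1][0] = 0 + 10 = 10) = 1 (attained at k = 0)
  C[0][1] = min over k of (A[0][0] + B[0][1] = -2 + 7 = 5, A[0][1] + B[1][1] = 0 + 2 = 2) = 2 (attained at k = 1)
  C[1][0] = min over k of (A[1][0] + B[0][0] = 6 + 3 = 9, A[1][1] + B[1][0] = 5 + 10 = 15) = 9 (attained at k = 0)
  C[1][1] = min over k of (A[1][0] + B[0][1] = 6 + 7 = 13, A[1][1] + B[1][1] = 5 + 2 = 7) = 7 (attained at k = 1)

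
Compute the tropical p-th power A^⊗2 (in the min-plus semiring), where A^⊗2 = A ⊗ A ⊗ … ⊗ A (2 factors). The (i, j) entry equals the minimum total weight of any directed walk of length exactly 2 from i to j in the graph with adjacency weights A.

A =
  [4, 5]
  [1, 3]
A^⊗2 =
  [6, 8]
  [4, 6]

Each entry (A^⊗2)_ij equals the minimum over all length-2 walks i = v_0 → v_1 → … → v_2 = j of Σ_t A[v_t][v_{t+1}]. For example, for (i, j) = (0, 1) we minimise over 2 possible intermediate vertex sequences; the minimum is 8, attained along the walk 0 → 1 → 1.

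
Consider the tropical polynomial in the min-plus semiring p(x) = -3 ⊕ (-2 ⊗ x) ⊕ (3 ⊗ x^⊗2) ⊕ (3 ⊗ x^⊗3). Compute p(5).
p(5) = -3

A tropical monomial a ⊗ x^⊗i evaluates to a + i · x. Evaluating each term at x = 5:
  Term 0 contributes -3 + 0 · 5 = -3
  Term 1 contributes -2 + 1 · 5 = 3
  Term 2 contributes 3 + 2 · 5 = 13
  Term 3 contributes 3 + 3 · 5 = 18
p(5) = ⊕ of these = min[-3, 3, 13, 18] = -3.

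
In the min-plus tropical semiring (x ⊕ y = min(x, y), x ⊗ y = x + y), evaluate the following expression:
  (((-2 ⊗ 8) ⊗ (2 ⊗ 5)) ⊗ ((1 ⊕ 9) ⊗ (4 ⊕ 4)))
(((-2 ⊗ 8) ⊗ (2 ⊗ 5)) ⊗ ((1 ⊕ 9) ⊗ (4 ⊕ 4))) = 18

Expand innermost to outermost. Recall ⊕ takes the minimum of its arguments and ⊗ takes their sum. Working out the expression (((-2 ⊗ 8) ⊗ (2 ⊗ 5)) ⊗ ((1 ⊕ 9) ⊗ (4 ⊕ 4))) gives 18.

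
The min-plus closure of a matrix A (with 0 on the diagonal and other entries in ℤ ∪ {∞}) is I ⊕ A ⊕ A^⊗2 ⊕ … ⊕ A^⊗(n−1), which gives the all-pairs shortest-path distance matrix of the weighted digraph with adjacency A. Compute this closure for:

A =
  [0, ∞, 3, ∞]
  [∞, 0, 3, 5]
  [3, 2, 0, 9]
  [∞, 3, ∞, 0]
Closure =
  [0, 5, 3, 10]
  [6, 0, 3, 5]
  [3, 2, 0, 7]
  [9, 3, 6, 0]

This is the Floyd-Warshall all-pairs shortest-path computation. For each intermediate vertex k = 0, 1, …, 3, update dist[i][j] ← min(dist[i][j], dist[i][k] + dist[k][j]). The final matrix gives, for each (i, j), the minimum total weight of any directed path from i to j (possibly empty when i = j).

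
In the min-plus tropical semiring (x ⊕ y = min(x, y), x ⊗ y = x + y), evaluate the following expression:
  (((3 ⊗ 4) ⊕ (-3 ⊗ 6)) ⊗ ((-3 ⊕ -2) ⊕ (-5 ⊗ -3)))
(((3 ⊗ 4) ⊕ (-3 ⊗ 6)) ⊗ ((-3 ⊕ -2) ⊕ (-5 ⊗ -3))) = -5

Expand innermost to outermost. Recall ⊕ takes the minimum of its arguments and ⊗ takes their sum. Working out the expression (((3 ⊗ 4) ⊕ (-3 ⊗ 6)) ⊗ ((-3 ⊕ -2) ⊕ (-5 ⊗ -3))) gives -5.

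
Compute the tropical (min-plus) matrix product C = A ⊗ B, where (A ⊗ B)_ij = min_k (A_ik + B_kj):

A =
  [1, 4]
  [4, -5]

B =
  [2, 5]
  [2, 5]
A ⊗ B =
  [3, 6]
  [-3, 0]

Apply the min-plus product entry-by-entry:
  C[0][0] = min over k of (A[0][0] + B[0][0] = 1 + 2 = 3, A[0][1] + B[1][0] = 4 + 2 = 6) = 3 (attained at k = 0)
  C[0][1] = min over k of (A[0][0] + B[0][1] = 1 + 5 = 6, A[0][1] + B[1][1] = 4 + 5 = 9) = 6 (attained at k = 0)
  C[1][0] = min over k of (A[1][0] + B[0][0] = 4 + 2 = 6, A[1][1] + B[1][0] = -5 + 2 = -3) = -3 (attained at k = 1)
  C[1][1] = min over k of (A[1][0] + B[0][1] = 4 + 5 = 9, A[1][1] + B[1][1] = -5 + 5 = 0) = 0 (attained at k = 1)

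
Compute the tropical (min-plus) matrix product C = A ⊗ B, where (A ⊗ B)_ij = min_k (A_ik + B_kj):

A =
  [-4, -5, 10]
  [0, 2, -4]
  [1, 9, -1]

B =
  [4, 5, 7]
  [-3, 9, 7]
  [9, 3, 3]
A ⊗ B =
  [-8, 1, 2]
  [-1, -1, -1]
  [5, 2, 2]

Apply the min-plus product entry-by-entry:
  C[0][0] = min over k of (A[0][0] + B[0][0] = -4 + 4 = 0, A[0][1] + B[1][0] = -5 + -3 = -8, A[0][2] + B[2][0] = 10 + 9 = 19) = -8 (attained at k = 1)
  C[0][1] = min over k of (A[0][0] + B[0][1] = -4 + 5 = 1, A[0][1] + B[1][1] = -5 + 9 = 4, A[0][2] + B[2][1] = 10 + 3 = 13) = 1 (attained at k = 0)
  C[0][2] = min over k of (A[0][0] + B[0][2] = -4 + 7 = 3, A[0][1] + B[1][2] = -5 + 7 = 2, A[0][2] + B[2][2] = 10 + 3 = 13) = 2 (attained at k = 1)
  C[1][0] = min over k of (A[1][0] + B[0][0] = 0 + 4 = 4, A[1][1] + B[1][0] = 2 + -3 = -1, A[1][2] + B[2][0] = -4 + 9 = 5) = -1 (attained at k = 1)
  C[1][1] = min over k of (A[1][0] + B[0][1] = 0 + 5 = 5, A[1][1] + B[1][1] = 2 + 9 = 11, A[1][2] + B[2][1] = -4 + 3 = -1) = -1 (attained at k = 2)
  C[1][2] = min over k of (A[1][0] + B[0][2] = 0 + 7 = 7, A[1][1] + B[1][2] = 2 + 7 = 9, A[1][2] + B[2][2] = -4 + 3 = -1) = -1 (attained at k = 2)
  C[2][0] = min over k of (A[2][0] + B[0][0] = 1 + 4 = 5, A[2][1] + B[1][0] = 9 + -3 = 6, A[2][2] + B[2][0] = -1 + 9 = 8) = 5 (attained at k = 0)
  C[2][1] = min over k of (A[2][0] + B[0][1] = 1 + 5 = 6, A[2][1] + B[1][1] = 9 + 9 = 18, A[2][2] + B[2][1] = -1 + 3 = 2) = 2 (attained at k = 2)
  C[2][2] = min over k of (A[2][0] + B[0][2] = 1 + 7 = 8, A[2][1] + B[1][2] = 9 + 7 = 16, A[2][2] + B[2][2] = -1 + 3 = 2) = 2 (attained at k = 2)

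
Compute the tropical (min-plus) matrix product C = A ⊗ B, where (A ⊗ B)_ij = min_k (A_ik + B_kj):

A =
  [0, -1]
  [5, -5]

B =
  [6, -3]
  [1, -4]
A ⊗ B =
  [0, -5]
  [-4, -9]

Apply the min-plus product entry-by-entry:
  C[0][0] = min over k of (A[0][0] + B[0][0] = 0 + 6 = 6, A[0][1] + B[1][0] = -1 + 1 = 0) = 0 (attained at k = 1)
  C[0][1] = min over k of (A[0][0] + B[0][1] = 0 + -3 = -3, A[0][1] + B[1][1] = -1 + -4 = -5) = -5 (attained at k = 1)
  C[1][0] = min over k of (A[1][0] + B[0][0] = 5 + 6 = 11, A[1][1] + B[1][0] = -5 + 1 = -4) = -4 (attained at k = 1)
  C[1][1] = min over k of (A[1][0] + B[0][1] = 5 + -3 = 2, A[1][1] + B[1][1] = -5 + -4 = -9) = -9 (attained at k = 1)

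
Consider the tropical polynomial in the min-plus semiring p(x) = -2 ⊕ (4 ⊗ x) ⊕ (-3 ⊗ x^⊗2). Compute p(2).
p(2) = -2

A tropical monomial a ⊗ x^⊗i evaluates to a + i · x. Evaluating each term at x = 2:
  Term 0 contributes -2 + 0 · 2 = -2
  Term 1 contributes 4 + 1 · 2 = 6
  Term 2 contributes -3 + 2 · 2 = 1
p(2) = ⊕ of these = min[-2, 6, 1] = -2.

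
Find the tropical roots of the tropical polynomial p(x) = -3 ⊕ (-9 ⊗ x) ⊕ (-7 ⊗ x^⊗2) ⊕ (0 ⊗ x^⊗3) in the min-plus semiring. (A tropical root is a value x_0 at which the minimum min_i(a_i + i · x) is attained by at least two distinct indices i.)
Roots: {-7, -2, 6}

Each tropical root is a break point of the lower envelope of the lines y = a_i + i · x (there are 4 lines, with slopes 0, 1, ..., 3). Only the lines that attain the minimum somewhere contribute to roots; other lines are dominated. Here the surviving (envelope) indices are i = 3, i = 2, i = 1, i = 0.
Intersections between consecutive envelope lines give the roots: for adjacent envelope indices i < j the intersection is x = (a_i − a_j) / (j − i). Reading off the sorted break points: {-7, -2, 6}.
Verification: at each break x_0, at least two indices attain the minimum of min_i(a_i + i · x_0).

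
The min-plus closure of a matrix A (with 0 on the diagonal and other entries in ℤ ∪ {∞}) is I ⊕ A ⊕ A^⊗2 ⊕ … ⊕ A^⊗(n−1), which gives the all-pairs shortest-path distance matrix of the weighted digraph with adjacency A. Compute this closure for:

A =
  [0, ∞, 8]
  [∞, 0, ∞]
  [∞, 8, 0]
Closure =
  [0, 16, 8]
  [∞, 0, ∞]
  [∞, 8, 0]

This is the Floyd-Warshall all-pairs shortest-path computation. For each intermediate vertex k = 0, 1, …, 2, update dist[i][j] ← min(dist[i][j], dist[i][k] + dist[k][j]). The final matrix gives, for each (i, j), the minimum total weight of any directed path from i to j (possibly empty when i = j).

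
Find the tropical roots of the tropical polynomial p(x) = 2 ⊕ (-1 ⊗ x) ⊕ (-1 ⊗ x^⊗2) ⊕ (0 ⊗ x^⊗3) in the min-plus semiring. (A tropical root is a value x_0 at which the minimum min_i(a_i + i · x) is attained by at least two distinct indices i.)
Roots: {-1, 0, 3}

Each tropical root is a break point of the lower envelope of the lines y = a_i + i · x (there are 4 lines, with slopes 0, 1, ..., 3). Only the lines that attain the minimum somewhere contribute to roots; other lines are dominated. Here the surviving (envelope) indices are i = 3, i = 2, i = 1, i = 0.
Intersections between consecutive envelope lines give the roots: for adjacent envelope indices i < j the intersection is x = (a_i − a_j) / (j − i). Reading off the sorted break points: {-1, 0, 3}.
Verification: at each break x_0, at least two indices attain the minimum of min_i(a_i + i · x_0).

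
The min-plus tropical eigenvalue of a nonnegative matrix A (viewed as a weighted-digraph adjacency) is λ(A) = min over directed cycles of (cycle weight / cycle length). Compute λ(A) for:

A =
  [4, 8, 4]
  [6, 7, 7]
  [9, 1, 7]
λ(A) = 11/3

Enumerate directed cycles and compute their means (weight / length). Sample:
  cycle 0 → 0: weight = 4, length = 1, mean = 4/1 ≈ 4.000
  cycle 1 → 1: weight = 7, length = 1, mean = 7/1 ≈ 7.000
  cycle 2 → 2: weight = 7, length = 1, mean = 7/1 ≈ 7.000
  cycle 0 → 1 → 0: weight = 14, length = 2, mean = 14/2 ≈ 7.000
  cycle 0 → 2 → 0: weight = 13, length = 2, mean = 13/2 ≈ 6.500
  cycle 1 → 0 → 1: weight = 14, length = 2, mean = 14/2 ≈ 7.000
Minimum mean = 3.667, attained e.g. along the cycle 0 → 2 → 1 → 0 with weight 11 and length 3. So λ(A) = 11/3 = 11/3.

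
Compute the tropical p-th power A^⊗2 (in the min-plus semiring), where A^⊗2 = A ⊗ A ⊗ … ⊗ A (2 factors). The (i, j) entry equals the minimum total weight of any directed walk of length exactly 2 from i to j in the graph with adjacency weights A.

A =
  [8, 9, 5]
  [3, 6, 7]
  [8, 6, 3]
A^⊗2 =
  [12, 11, 8]
  [9, 12, 8]
  [9, 9, 6]

Each entry (A^⊗2)_ij equals the minimum over all length-2 walks i = v_0 → v_1 → … → v_2 = j of Σ_t A[v_t][v_{t+1}]. For example, for (i, j) = (0, 2) we minimise over 3 possible intermediate vertex sequences; the minimum is 8, attained along the walk 0 → 2 → 2.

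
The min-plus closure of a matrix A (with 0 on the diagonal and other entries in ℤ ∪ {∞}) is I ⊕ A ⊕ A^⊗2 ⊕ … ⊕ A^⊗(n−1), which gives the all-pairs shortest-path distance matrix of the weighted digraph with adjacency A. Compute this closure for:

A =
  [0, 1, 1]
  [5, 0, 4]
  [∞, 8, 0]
Closure =
  [0, 1, 1]
  [5, 0, 4]
  [13, 8, 0]

This is the Floyd-Warshall all-pairs shortest-path computation. For each intermediate vertex k = 0, 1, …, 2, update dist[i][j] ← min(dist[i][j], dist[i][k] + dist[k][j]). The final matrix gives, for each (i, j), the minimum total weight of any directed path from i to j (possibly empty when i = j).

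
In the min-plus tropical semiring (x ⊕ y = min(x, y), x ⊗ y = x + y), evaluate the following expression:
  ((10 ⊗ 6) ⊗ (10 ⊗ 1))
((10 ⊗ 6) ⊗ (10 ⊗ 1)) = 27

Expand innermost to outermost. Recall ⊕ takes the minimum of its arguments and ⊗ takes their sum. Working out the expression ((10 ⊗ 6) ⊗ (10 ⊗ 1)) gives 27.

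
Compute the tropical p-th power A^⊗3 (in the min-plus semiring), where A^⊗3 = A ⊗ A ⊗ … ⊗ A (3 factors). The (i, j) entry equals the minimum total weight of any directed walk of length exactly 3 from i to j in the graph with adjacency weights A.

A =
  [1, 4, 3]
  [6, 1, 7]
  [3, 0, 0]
A^⊗3 =
  [3, 3, 3]
  [8, 3, 7]
  [3, 0, 0]

Each entry (A^⊗3)_ij equals the minimum over all length-3 walks i = v_0 → v_1 → … → v_3 = j of Σ_t A[v_t][v_{t+1}]. For example, for (i, j) = (0, 2) we minimise over 9 possible intermediate vertex sequences; the minimum is 3, attained along the walk 0 → 2 → 2 → 2.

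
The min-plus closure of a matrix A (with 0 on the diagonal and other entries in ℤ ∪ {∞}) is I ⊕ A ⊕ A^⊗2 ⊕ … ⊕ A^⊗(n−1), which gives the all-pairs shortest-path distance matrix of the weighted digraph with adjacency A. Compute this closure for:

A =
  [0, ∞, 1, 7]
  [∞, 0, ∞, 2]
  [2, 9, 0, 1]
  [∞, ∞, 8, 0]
Closure =
  [0, 10, 1, 2]
  [12, 0, 10, 2]
  [2, 9, 0, 1]
  [10, 17, 8, 0]

This is the Floyd-Warshall all-pairs shortest-path computation. For each intermediate vertex k = 0, 1, …, 3, update dist[i][j] ← min(dist[i][j], dist[i][k] + dist[k][j]). The final matrix gives, for each (i, j), the minimum total weight of any directed path from i to j (possibly empty when i = j).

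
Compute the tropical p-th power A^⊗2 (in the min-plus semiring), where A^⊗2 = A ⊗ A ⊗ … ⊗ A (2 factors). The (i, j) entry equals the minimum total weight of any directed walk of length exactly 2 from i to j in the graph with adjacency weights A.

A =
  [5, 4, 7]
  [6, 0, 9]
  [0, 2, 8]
A^⊗2 =
  [7, 4, 12]
  [6, 0, 9]
  [5, 2, 7]

Each entry (A^⊗2)_ij equals the minimum over all length-2 walks i = v_0 → v_1 → … → v_2 = j of Σ_t A[v_t][v_{t+1}]. For example, for (i, j) = (0, 2) we minimise over 3 possible intermediate vertex sequences; the minimum is 12, attained along the walk 0 → 0 → 2.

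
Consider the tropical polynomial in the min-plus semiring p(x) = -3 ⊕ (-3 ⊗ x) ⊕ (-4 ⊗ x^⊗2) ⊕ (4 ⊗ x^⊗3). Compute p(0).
p(0) = -4

A tropical monomial a ⊗ x^⊗i evaluates to a + i · x. Evaluating each term at x = 0:
  Term 0 contributes -3 + 0 · 0 = -3
  Term 1 contributes -3 + 1 · 0 = -3
  Term 2 contributes -4 + 2 · 0 = -4
  Term 3 contributes 4 + 3 · 0 = 4
p(0) = ⊕ of these = min[-3, -3, -4, 4] = -4.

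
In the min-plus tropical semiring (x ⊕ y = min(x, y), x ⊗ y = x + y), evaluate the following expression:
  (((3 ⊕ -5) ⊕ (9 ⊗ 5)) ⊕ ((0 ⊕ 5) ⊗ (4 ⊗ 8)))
(((3 ⊕ -5) ⊕ (9 ⊗ 5)) ⊕ ((0 ⊕ 5) ⊗ (4 ⊗ 8))) = -5

Expand innermost to outermost. Recall ⊕ takes the minimum of its arguments and ⊗ takes their sum. Working out the expression (((3 ⊕ -5) ⊕ (9 ⊗ 5)) ⊕ ((0 ⊕ 5) ⊗ (4 ⊗ 8))) gives -5.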